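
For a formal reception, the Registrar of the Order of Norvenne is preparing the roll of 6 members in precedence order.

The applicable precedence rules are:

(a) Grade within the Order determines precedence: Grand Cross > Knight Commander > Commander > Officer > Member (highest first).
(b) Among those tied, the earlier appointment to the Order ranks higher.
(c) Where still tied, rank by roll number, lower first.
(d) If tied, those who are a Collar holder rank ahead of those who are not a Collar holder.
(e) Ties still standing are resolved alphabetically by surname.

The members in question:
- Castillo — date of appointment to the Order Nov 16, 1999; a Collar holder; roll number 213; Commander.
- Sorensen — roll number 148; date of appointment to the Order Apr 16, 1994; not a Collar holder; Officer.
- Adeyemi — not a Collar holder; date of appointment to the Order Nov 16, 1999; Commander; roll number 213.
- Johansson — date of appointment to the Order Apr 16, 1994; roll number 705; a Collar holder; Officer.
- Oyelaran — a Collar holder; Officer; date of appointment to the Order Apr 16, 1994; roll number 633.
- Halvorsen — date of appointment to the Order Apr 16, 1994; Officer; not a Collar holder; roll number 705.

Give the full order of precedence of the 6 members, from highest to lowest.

By grade within the Order: Castillo and Adeyemi (Commander); then Sorensen, Oyelaran, Johansson and Halvorsen (Officer).
Castillo and Adeyemi both have date of appointment to the Order Nov 16, 1999, so the next rule applies.
Castillo and Adeyemi both have roll number 213, so the next rule applies.
Among Castillo and Adeyemi, a Collar holder before not a Collar holder: Castillo (a Collar holder) before Adeyemi (not a Collar holder).
Sorensen, Oyelaran, Johansson and Halvorsen all have date of appointment to the Order Apr 16, 1994, so the next rule applies.
Among Sorensen, Oyelaran, Johansson and Halvorsen, by roll number (lower first): Sorensen (148) before Oyelaran (633) before Johansson and Halvorsen (705).
Among Johansson and Halvorsen, a Collar holder before not a Collar holder: Johansson (a Collar holder) before Halvorsen (not a Collar holder).
Full order: Castillo, Adeyemi, Sorensen, Oyelaran, Johansson, Halvorsen.

Castillo, Adeyemi, Sorensen, Oyelaran, Johansson, Halvorsen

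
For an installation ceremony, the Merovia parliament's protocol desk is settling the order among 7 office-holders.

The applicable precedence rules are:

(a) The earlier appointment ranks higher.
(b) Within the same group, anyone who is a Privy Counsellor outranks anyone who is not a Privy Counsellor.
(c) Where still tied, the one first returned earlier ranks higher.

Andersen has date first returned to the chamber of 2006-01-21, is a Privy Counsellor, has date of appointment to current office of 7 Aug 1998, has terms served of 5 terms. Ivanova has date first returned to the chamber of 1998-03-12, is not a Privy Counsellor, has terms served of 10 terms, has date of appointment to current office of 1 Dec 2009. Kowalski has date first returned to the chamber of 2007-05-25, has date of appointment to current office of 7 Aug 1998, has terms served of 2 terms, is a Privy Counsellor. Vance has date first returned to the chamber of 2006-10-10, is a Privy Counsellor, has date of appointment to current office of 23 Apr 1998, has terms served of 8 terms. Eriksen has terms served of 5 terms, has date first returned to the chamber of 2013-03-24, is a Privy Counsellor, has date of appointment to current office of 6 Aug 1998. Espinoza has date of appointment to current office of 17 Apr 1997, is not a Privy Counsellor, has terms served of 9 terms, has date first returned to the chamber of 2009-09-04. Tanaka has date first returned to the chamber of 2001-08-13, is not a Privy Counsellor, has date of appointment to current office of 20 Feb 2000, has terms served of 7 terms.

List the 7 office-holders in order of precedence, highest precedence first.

Espinoza, Vance, Eriksen, Andersen, Kowalski, Tanaka, Ivanova

By date of appointment to current office (earlier first): Espinoza (17 Apr 1997); then Vance (23 Apr 1998); then Eriksen (6 Aug 1998); then Andersen and Kowalski (both 7 Aug 1998); then Tanaka (20 Feb 2000); then Ivanova (1 Dec 2009).
Andersen and Kowalski are each a Privy Counsellor, so the next rule applies.
Among Andersen and Kowalski, by date first returned to the chamber (earlier first): Andersen (2006-01-21) before Kowalski (2007-05-25).
Full order: Espinoza, Vance, Eriksen, Andersen, Kowalski, Tanaka, Ivanova.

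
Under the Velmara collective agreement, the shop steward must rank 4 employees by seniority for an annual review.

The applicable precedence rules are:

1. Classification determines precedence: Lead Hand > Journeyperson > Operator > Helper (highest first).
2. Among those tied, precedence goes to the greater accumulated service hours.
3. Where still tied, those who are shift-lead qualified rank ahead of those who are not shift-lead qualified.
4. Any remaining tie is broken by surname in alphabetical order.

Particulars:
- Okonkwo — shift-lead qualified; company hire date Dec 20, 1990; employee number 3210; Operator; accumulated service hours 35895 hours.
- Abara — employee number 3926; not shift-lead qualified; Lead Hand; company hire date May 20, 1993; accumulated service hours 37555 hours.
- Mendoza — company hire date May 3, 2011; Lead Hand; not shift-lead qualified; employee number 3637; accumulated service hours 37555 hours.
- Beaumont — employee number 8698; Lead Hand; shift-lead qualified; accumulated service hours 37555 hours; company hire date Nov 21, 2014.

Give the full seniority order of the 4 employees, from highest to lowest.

Beaumont, Abara, Mendoza, Okonkwo

By classification: Beaumont, Abara and Mendoza (Lead Hand); then Okonkwo (Operator).
Beaumont, Abara and Mendoza all have accumulated service hours 37555 hours, so the next rule applies.
Among Beaumont, Abara and Mendoza, shift-lead qualified before not shift-lead qualified: Beaumont (shift-lead qualified) before Abara and Mendoza (not shift-lead qualified).
Among Abara and Mendoza, alphabetically by surname: Abara before Mendoza.
Full order: Beaumont, Abara, Mendoza, Okonkwo.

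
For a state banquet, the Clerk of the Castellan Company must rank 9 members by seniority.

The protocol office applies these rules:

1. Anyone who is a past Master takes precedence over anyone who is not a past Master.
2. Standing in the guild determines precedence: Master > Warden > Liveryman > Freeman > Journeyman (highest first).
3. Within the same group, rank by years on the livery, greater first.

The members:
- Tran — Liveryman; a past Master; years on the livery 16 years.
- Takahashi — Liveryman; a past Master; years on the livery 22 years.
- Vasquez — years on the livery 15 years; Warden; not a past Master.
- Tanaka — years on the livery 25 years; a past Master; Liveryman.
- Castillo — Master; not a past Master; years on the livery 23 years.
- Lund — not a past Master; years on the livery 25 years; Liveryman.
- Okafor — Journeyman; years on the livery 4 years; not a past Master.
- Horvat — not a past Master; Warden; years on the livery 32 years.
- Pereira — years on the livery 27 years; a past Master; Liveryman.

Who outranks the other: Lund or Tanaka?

Tanaka

By the first rule: Pereira, Tanaka, Takahashi and Tran (each a past Master); then Castillo, Horvat, Vasquez, Lund and Okafor (each not a past Master).
Pereira, Tanaka, Takahashi and Tran are each Liveryman, so the next rule applies.
Among Pereira, Tanaka, Takahashi and Tran, by years on the livery (higher first): Pereira (27 years) before Tanaka (25 years) before Takahashi (22 years) before Tran (16 years).
Among Castillo, Horvat, Vasquez, Lund and Okafor, by standing in the guild: Castillo (Master) before Horvat and Vasquez (Warden) before Lund (Liveryman) before Okafor (Journeyman).
Among Horvat and Vasquez, by years on the livery (higher first): Horvat (32 years) before Vasquez (15 years).
So Tanaka takes precedence.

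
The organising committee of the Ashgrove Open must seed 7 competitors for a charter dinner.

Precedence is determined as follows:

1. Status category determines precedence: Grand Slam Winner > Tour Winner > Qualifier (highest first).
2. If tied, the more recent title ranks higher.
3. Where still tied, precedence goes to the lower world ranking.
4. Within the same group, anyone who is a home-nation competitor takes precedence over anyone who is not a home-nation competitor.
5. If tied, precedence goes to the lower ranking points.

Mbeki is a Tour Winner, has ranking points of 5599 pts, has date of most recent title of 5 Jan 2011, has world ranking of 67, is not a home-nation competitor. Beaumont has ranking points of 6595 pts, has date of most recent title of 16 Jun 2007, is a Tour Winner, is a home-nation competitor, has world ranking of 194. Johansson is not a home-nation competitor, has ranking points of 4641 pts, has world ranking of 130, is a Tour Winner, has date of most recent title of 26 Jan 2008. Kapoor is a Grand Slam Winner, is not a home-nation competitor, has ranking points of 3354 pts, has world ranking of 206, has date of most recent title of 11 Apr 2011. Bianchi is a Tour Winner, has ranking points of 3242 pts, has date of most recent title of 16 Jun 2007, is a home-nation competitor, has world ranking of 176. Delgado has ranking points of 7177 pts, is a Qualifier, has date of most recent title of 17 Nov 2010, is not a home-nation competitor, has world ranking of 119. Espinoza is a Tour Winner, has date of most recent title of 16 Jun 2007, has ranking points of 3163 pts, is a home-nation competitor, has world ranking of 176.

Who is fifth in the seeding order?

Bianchi

By status category: Kapoor (Grand Slam Winner); then Mbeki, Johansson, Espinoza, Bianchi and Beaumont (Tour Winner); then Delgado (Qualifier).
Among Mbeki, Johansson, Espinoza, Bianchi and Beaumont, by date of most recent title (later first): Mbeki (5 Jan 2011) before Johansson (26 Jan 2008) before Espinoza, Bianchi and Beaumont (16 Jun 2007).
Among Espinoza, Bianchi and Beaumont, by world ranking (lower first): Espinoza and Bianchi (176) before Beaumont (194).
Espinoza and Bianchi are each a home-nation competitor, so the next rule applies.
Among Espinoza and Bianchi, by ranking points (lower first): Espinoza (3163 pts) before Bianchi (3242 pts).
Order: Kapoor, Mbeki, Johansson, Espinoza, Bianchi, Beaumont, Delgado.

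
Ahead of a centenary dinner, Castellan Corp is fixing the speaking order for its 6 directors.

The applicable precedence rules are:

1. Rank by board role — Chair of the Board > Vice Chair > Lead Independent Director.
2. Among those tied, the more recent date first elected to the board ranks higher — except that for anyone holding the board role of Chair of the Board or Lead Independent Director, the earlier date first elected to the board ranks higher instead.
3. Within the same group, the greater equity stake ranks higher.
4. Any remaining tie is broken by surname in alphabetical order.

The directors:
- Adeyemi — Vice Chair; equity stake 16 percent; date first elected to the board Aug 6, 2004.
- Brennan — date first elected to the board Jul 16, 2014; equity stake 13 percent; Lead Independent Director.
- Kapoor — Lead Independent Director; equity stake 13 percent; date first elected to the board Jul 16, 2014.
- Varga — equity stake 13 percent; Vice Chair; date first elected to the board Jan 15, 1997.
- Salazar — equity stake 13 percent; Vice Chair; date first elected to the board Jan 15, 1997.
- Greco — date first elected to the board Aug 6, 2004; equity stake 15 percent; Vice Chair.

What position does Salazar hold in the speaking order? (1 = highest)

By board role: Adeyemi, Greco, Salazar and Varga (Vice Chair); then Brennan and Kapoor (Lead Independent Director).
Among Adeyemi, Greco, Salazar and Varga, by date first elected to the board (later first): Adeyemi and Greco (Aug 6, 2004) before Salazar and Varga (Jan 15, 1997).
Among Adeyemi and Greco, by equity stake (higher first): Adeyemi (16 percent) before Greco (15 percent).
Salazar and Varga both have equity stake 13 percent, so the next rule applies.
Among Salazar and Varga, alphabetically by surname: Salazar before Varga.
Brennan and Kapoor both have date first elected to the board Jul 16, 2014, so the next rule applies.
Brennan and Kapoor both have equity stake 13 percent, so the next rule applies.
Among Brennan and Kapoor, alphabetically by surname: Brennan before Kapoor.
Order: Adeyemi, Greco, Salazar, Varga, Brennan, Kapoor. So position 3.

3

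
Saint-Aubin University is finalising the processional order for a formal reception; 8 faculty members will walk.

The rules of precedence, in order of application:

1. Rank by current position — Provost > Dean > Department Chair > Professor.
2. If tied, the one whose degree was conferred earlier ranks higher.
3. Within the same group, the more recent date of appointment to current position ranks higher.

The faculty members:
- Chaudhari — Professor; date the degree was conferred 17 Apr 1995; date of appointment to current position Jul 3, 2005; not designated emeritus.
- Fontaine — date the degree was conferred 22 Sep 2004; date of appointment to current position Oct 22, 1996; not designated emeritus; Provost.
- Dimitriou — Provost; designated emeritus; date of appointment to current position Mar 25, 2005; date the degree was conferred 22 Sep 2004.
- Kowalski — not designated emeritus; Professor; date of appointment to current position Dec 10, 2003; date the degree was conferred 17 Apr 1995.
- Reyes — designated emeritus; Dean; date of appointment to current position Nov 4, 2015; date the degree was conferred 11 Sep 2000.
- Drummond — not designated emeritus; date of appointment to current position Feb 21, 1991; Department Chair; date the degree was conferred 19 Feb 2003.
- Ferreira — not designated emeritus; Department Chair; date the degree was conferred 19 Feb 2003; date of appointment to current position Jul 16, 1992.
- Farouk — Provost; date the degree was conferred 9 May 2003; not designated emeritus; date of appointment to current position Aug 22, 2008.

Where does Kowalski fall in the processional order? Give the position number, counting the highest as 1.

By current position: Farouk, Dimitriou and Fontaine (Provost); then Reyes (Dean); then Ferreira and Drummond (Department Chair); then Chaudhari and Kowalski (Professor).
Among Farouk, Dimitriou and Fontaine, by date the degree was conferred (earlier first): Farouk (9 May 2003) before Dimitriou and Fontaine (22 Sep 2004).
Among Dimitriou and Fontaine, by date of appointment to current position (later first): Dimitriou (Mar 25, 2005) before Fontaine (Oct 22, 1996).
Ferreira and Drummond both have date the degree was conferred 19 Feb 2003, so the next rule applies.
Among Ferreira and Drummond, by date of appointment to current position (later first): Ferreira (Jul 16, 1992) before Drummond (Feb 21, 1991).
Chaudhari and Kowalski both have date the degree was conferred 17 Apr 1995, so the next rule applies.
Among Chaudhari and Kowalski, by date of appointment to current position (later first): Chaudhari (Jul 3, 2005) before Kowalski (Dec 10, 2003).
Order: Farouk, Dimitriou, Fontaine, Reyes, Ferreira, Drummond, Chaudhari, Kowalski. So position 8.

8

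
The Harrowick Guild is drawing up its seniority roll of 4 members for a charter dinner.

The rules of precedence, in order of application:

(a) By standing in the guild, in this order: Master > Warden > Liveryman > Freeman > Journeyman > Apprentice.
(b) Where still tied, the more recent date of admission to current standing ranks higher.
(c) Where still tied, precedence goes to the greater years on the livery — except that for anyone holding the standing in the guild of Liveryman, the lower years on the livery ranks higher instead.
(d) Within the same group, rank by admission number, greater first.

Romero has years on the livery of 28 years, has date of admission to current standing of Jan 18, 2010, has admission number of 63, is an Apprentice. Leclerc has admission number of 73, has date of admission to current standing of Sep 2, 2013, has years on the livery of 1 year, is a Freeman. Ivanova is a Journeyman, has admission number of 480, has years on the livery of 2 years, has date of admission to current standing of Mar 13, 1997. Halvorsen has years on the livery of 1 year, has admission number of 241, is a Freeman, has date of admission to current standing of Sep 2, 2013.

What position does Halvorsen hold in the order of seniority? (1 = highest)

By standing in the guild: Halvorsen and Leclerc (Freeman); then Ivanova (Journeyman); then Romero (Apprentice).
Halvorsen and Leclerc both have date of admission to current standing Sep 2, 2013, so the next rule applies.
Halvorsen and Leclerc both have years on the livery 1 year, so the next rule applies.
Among Halvorsen and Leclerc, by admission number (higher first): Halvorsen (241) before Leclerc (73).
Order: Halvorsen, Leclerc, Ivanova, Romero. So position 1.

1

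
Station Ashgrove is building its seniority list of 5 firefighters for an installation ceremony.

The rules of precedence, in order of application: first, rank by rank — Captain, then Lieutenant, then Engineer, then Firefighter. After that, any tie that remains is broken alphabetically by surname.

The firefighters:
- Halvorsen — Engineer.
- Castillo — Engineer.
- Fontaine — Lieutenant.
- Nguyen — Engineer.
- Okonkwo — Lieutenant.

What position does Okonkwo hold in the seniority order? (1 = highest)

By rank: Fontaine and Okonkwo (Lieutenant); then Castillo, Halvorsen and Nguyen (Engineer).
Among Fontaine and Okonkwo, alphabetically by surname: Fontaine before Okonkwo.
Among Castillo, Halvorsen and Nguyen, alphabetically by surname: Castillo before Halvorsen before Nguyen.
Order: Fontaine, Okonkwo, Castillo, Halvorsen, Nguyen. So position 2.

2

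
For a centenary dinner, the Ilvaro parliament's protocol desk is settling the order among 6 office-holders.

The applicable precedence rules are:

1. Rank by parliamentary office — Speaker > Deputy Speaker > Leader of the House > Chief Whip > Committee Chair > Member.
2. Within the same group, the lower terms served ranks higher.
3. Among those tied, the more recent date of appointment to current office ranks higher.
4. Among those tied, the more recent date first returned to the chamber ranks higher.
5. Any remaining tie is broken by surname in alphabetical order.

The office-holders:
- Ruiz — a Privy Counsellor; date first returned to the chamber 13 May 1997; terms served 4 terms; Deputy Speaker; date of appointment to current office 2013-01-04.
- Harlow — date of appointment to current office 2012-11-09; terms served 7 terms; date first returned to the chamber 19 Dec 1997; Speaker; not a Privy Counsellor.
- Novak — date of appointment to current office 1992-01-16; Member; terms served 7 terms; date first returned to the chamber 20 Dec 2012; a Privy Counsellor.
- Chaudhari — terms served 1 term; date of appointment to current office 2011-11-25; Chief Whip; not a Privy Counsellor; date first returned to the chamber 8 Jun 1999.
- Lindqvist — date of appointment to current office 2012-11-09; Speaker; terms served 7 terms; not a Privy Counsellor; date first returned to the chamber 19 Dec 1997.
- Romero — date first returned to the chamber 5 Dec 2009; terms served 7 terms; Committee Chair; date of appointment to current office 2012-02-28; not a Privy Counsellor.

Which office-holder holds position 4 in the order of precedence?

By parliamentary office: Harlow and Lindqvist (Speaker); then Ruiz (Deputy Speaker); then Chaudhari (Chief Whip); then Romero (Committee Chair); then Novak (Member).
Harlow and Lindqvist both have terms served 7 terms, so the next rule applies.
Harlow and Lindqvist both have date of appointment to current office 2012-11-09, so the next rule applies.
Harlow and Lindqvist both have date first returned to the chamber 19 Dec 1997, so the next rule applies.
Among Harlow and Lindqvist, alphabetically by surname: Harlow before Lindqvist.
Order: Harlow, Lindqvist, Ruiz, Chaudhari, Romero, Novak.

Chaudhari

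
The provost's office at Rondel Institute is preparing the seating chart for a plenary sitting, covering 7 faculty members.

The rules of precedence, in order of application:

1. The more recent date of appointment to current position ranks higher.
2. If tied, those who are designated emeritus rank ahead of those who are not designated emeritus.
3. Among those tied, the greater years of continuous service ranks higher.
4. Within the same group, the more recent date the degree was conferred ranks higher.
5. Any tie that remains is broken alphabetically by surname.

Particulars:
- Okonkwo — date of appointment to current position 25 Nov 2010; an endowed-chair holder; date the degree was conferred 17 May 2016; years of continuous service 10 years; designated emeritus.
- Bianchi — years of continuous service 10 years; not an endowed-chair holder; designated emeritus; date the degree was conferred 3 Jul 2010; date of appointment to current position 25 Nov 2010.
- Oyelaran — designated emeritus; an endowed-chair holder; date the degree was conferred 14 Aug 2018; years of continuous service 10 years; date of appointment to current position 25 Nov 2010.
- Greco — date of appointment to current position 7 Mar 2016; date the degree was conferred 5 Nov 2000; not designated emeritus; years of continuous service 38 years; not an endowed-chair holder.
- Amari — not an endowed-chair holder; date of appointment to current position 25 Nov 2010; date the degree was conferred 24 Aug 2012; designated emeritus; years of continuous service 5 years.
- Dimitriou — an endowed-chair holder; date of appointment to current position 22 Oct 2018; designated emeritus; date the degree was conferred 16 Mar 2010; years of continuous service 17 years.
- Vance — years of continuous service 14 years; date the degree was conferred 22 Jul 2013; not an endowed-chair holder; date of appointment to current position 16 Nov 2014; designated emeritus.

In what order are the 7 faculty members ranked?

Dimitriou, Greco, Vance, Oyelaran, Okonkwo, Bianchi, Amari

By date of appointment to current position (later first): Dimitriou (22 Oct 2018); then Greco (7 Mar 2016); then Vance (16 Nov 2014); then Oyelaran, Okonkwo, Bianchi and Amari (each 25 Nov 2010).
Oyelaran, Okonkwo, Bianchi and Amari are each designated emeritus, so the next rule applies.
Among Oyelaran, Okonkwo, Bianchi and Amari, by years of continuous service (higher first): Oyelaran, Okonkwo and Bianchi (10 years) before Amari (5 years).
Among Oyelaran, Okonkwo and Bianchi, by date the degree was conferred (later first): Oyelaran (14 Aug 2018) before Okonkwo (17 May 2016) before Bianchi (3 Jul 2010).
Full order: Dimitriou, Greco, Vance, Oyelaran, Okonkwo, Bianchi, Amari.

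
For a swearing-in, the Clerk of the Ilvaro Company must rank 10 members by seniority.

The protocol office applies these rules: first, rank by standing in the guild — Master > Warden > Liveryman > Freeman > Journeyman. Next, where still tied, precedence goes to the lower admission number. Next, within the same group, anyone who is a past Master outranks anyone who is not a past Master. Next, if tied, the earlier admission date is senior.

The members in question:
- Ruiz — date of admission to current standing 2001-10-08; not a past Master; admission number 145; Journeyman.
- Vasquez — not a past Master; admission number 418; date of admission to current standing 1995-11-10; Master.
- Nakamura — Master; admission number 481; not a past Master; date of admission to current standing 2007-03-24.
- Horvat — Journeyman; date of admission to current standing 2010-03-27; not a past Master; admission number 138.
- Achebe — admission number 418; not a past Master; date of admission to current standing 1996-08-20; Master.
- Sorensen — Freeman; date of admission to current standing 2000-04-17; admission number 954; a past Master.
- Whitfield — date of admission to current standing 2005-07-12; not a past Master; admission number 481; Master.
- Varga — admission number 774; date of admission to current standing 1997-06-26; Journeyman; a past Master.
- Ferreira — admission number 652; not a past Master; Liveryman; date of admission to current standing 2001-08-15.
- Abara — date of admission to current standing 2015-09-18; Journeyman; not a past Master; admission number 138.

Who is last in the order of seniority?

By standing in the guild: Vasquez, Achebe, Whitfield and Nakamura (Master); then Ferreira (Liveryman); then Sorensen (Freeman); then Horvat, Abara, Ruiz and Varga (Journeyman).
Among Vasquez, Achebe, Whitfield and Nakamura, by admission number (lower first): Vasquez and Achebe (418) before Whitfield and Nakamura (481).
Vasquez and Achebe are each not a past Master, so the next rule applies.
Among Vasquez and Achebe, by date of admission to current standing (earlier first): Vasquez (1995-11-10) before Achebe (1996-08-20).
Whitfield and Nakamura are each not a past Master, so the next rule applies.
Among Whitfield and Nakamura, by date of admission to current standing (earlier first): Whitfield (2005-07-12) before Nakamura (2007-03-24).
Among Horvat, Abara, Ruiz and Varga, by admission number (lower first): Horvat and Abara (138) before Ruiz (145) before Varga (774).
Horvat and Abara are each not a past Master, so the next rule applies.
Among Horvat and Abara, by date of admission to current standing (earlier first): Horvat (2010-03-27) before Abara (2015-09-18).
Order: Vasquez, Achebe, Whitfield, Nakamura, Ferreira, Sorensen, Horvat, Abara, Ruiz, Varga.

Varga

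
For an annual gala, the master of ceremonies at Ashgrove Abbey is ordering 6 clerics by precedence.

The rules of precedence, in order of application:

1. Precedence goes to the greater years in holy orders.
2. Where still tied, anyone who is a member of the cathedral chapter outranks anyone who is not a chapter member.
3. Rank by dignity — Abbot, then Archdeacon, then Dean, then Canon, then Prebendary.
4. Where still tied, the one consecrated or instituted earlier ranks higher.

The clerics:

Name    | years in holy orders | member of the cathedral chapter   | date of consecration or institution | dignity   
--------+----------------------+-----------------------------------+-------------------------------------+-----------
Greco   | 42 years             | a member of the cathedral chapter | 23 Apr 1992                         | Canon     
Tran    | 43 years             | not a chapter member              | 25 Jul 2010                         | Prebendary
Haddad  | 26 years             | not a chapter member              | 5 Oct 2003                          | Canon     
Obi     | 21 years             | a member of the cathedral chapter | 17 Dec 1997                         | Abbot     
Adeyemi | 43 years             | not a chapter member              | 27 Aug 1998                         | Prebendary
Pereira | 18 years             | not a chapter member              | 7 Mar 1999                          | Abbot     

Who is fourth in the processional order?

Haddad

By years in holy orders (higher first): Adeyemi and Tran (both 43 years); then Greco (42 years); then Haddad (26 years); then Obi (21 years); then Pereira (18 years).
Adeyemi and Tran are each not a chapter member, so the next rule applies.
Adeyemi and Tran are each Prebendary, so the next rule applies.
Among Adeyemi and Tran, by date of consecration or institution (earlier first): Adeyemi (27 Aug 1998) before Tran (25 Jul 2010).
Order: Adeyemi, Tran, Greco, Haddad, Obi, Pereira.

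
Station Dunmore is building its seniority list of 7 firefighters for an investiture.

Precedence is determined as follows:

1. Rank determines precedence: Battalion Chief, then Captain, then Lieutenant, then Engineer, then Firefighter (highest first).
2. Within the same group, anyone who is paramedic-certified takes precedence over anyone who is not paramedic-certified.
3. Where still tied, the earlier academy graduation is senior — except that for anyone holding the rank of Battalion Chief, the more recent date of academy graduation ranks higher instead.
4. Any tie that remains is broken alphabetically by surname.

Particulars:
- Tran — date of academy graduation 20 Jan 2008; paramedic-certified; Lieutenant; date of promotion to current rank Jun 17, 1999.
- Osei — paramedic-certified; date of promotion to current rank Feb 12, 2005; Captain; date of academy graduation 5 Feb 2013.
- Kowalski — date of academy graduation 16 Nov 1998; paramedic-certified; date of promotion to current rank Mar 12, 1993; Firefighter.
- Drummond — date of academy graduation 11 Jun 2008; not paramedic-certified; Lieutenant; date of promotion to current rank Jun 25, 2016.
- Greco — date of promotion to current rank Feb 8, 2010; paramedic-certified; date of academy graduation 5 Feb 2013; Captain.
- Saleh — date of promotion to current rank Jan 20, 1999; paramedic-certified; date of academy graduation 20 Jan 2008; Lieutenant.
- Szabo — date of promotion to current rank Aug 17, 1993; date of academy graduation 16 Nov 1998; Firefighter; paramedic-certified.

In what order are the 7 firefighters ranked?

Greco, Osei, Saleh, Tran, Drummond, Kowalski, Szabo

By rank: Greco and Osei (Captain); then Saleh, Tran and Drummond (Lieutenant); then Kowalski and Szabo (Firefighter).
Greco and Osei are each paramedic-certified, so the next rule applies.
Greco and Osei both have date of academy graduation 5 Feb 2013, so the next rule applies.
Among Greco and Osei, alphabetically by surname: Greco before Osei.
Among Saleh, Tran and Drummond, paramedic-certified before not paramedic-certified: Saleh and Tran (paramedic-certified) before Drummond (not paramedic-certified).
Saleh and Tran both have date of academy graduation 20 Jan 2008, so the next rule applies.
Among Saleh and Tran, alphabetically by surname: Saleh before Tran.
Kowalski and Szabo are each paramedic-certified, so the next rule applies.
Kowalski and Szabo both have date of academy graduation 16 Nov 1998, so the next rule applies.
Among Kowalski and Szabo, alphabetically by surname: Kowalski before Szabo.
Full order: Greco, Osei, Saleh, Tran, Drummond, Kowalski, Szabo.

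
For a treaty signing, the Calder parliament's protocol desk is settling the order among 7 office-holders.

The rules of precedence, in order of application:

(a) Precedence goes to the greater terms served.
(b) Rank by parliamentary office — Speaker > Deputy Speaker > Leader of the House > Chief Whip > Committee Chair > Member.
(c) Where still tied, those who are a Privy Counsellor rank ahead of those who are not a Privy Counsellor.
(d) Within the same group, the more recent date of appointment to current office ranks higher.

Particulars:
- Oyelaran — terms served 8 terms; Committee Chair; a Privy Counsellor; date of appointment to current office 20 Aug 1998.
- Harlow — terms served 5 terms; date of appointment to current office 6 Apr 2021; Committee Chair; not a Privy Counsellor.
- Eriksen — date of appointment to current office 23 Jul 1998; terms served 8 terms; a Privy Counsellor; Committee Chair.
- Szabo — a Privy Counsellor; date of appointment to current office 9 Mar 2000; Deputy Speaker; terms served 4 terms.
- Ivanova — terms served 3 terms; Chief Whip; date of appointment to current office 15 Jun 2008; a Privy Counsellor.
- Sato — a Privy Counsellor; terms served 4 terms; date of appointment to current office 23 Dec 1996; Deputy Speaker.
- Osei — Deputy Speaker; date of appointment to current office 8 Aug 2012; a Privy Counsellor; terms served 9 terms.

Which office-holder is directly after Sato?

By terms served (higher first): Osei (9 terms); then Oyelaran and Eriksen (both 8 terms); then Harlow (5 terms); then Szabo and Sato (both 4 terms); then Ivanova (3 terms).
Oyelaran and Eriksen are each Committee Chair, so the next rule applies.
Oyelaran and Eriksen are each a Privy Counsellor, so the next rule applies.
Among Oyelaran and Eriksen, by date of appointment to current office (later first): Oyelaran (20 Aug 1998) before Eriksen (23 Jul 1998).
Szabo and Sato are each Deputy Speaker, so the next rule applies.
Szabo and Sato are each a Privy Counsellor, so the next rule applies.
Among Szabo and Sato, by date of appointment to current office (later first): Szabo (9 Mar 2000) before Sato (23 Dec 1996).
Order: Osei, Oyelaran, Eriksen, Harlow, Szabo, Sato, Ivanova.

Ivanova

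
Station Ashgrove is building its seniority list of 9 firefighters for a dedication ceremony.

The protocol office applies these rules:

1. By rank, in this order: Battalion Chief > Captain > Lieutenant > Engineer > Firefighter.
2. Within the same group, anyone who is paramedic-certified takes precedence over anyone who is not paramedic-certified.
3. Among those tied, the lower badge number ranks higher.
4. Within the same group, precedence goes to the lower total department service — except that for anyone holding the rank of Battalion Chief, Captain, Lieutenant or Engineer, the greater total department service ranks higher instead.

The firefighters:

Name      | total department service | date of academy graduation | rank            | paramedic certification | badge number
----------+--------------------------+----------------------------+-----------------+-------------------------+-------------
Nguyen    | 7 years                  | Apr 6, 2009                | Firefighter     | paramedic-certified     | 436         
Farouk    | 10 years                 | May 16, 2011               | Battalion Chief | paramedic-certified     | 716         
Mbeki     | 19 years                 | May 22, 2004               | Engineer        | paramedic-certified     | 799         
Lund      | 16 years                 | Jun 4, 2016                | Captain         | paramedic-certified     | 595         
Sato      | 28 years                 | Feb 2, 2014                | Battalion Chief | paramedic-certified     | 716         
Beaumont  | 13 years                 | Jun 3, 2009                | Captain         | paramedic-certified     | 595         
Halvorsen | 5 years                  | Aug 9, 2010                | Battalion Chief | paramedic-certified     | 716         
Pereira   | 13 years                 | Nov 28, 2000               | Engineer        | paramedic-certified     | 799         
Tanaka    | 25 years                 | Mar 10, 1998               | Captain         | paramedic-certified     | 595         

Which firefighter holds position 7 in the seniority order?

By rank: Sato, Farouk and Halvorsen (Battalion Chief); then Tanaka, Lund and Beaumont (Captain); then Mbeki and Pereira (Engineer); then Nguyen (Firefighter).
Sato, Farouk and Halvorsen are each paramedic-certified, so the next rule applies.
Sato, Farouk and Halvorsen all have badge number 716, so the next rule applies.
Among Sato, Farouk and Halvorsen, by total department service (higher first) (reversed rule for this group): Sato (28 years) before Farouk (10 years) before Halvorsen (5 years).
Tanaka, Lund and Beaumont are each paramedic-certified, so the next rule applies.
Tanaka, Lund and Beaumont all have badge number 595, so the next rule applies.
Among Tanaka, Lund and Beaumont, by total department service (higher first) (reversed rule for this group): Tanaka (25 years) before Lund (16 years) before Beaumont (13 years).
Mbeki and Pereira are each paramedic-certified, so the next rule applies.
Mbeki and Pereira both have badge number 799, so the next rule applies.
Among Mbeki and Pereira, by total department service (higher first) (reversed rule for this group): Mbeki (19 years) before Pereira (13 years).
Order: Sato, Farouk, Halvorsen, Tanaka, Lund, Beaumont, Mbeki, Pereira, Nguyen.

Mbeki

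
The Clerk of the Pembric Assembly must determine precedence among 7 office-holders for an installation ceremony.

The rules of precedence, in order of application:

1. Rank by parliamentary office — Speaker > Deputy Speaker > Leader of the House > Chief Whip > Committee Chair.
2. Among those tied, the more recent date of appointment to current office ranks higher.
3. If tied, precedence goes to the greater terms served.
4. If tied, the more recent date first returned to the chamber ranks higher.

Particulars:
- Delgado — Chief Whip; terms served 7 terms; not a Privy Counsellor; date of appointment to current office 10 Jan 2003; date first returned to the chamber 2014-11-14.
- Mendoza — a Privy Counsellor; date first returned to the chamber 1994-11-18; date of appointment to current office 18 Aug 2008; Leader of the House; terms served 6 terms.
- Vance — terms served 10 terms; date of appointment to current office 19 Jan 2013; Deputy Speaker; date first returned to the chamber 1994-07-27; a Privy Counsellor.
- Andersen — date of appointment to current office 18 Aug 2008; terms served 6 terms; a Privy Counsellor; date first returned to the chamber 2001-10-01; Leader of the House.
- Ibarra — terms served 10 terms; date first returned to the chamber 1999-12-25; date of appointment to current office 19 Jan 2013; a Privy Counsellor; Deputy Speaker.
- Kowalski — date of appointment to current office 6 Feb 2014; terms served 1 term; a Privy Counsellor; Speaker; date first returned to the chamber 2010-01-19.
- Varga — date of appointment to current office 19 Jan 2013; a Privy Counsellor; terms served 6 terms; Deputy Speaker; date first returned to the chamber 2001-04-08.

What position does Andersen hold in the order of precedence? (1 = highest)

5

By parliamentary office: Kowalski (Speaker); then Ibarra, Vance and Varga (Deputy Speaker); then Andersen and Mendoza (Leader of the House); then Delgado (Chief Whip).
Ibarra, Vance and Varga all have date of appointment to current office 19 Jan 2013, so the next rule applies.
Among Ibarra, Vance and Varga, by terms served (higher first): Ibarra and Vance (10 terms) before Varga (6 terms).
Among Ibarra and Vance, by date first returned to the chamber (later first): Ibarra (1999-12-25) before Vance (1994-07-27).
Andersen and Mendoza both have date of appointment to current office 18 Aug 2008, so the next rule applies.
Andersen and Mendoza both have terms served 6 terms, so the next rule applies.
Among Andersen and Mendoza, by date first returned to the chamber (later first): Andersen (2001-10-01) before Mendoza (1994-11-18).
Order: Kowalski, Ibarra, Vance, Varga, Andersen, Mendoza, Delgado. So position 5.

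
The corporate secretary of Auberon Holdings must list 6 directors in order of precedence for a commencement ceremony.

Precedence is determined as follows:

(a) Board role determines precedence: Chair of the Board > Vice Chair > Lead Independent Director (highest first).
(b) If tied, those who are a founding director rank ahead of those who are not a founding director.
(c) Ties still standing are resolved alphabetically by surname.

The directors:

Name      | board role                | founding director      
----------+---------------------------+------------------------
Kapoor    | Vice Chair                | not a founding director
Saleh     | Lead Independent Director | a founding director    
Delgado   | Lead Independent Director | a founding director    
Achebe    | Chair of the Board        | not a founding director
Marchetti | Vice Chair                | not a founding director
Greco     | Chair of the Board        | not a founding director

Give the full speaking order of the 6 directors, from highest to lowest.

By board role: Achebe and Greco (Chair of the Board); then Kapoor and Marchetti (Vice Chair); then Delgado and Saleh (Lead Independent Director).
Achebe and Greco are each not a founding director, so the next rule applies.
Among Achebe and Greco, alphabetically by surname: Achebe before Greco.
Kapoor and Marchetti are each not a founding director, so the next rule applies.
Among Kapoor and Marchetti, alphabetically by surname: Kapoor before Marchetti.
Delgado and Saleh are each a founding director, so the next rule applies.
Among Delgado and Saleh, alphabetically by surname: Delgado before Saleh.
Full order: Achebe, Greco, Kapoor, Marchetti, Delgado, Saleh.

Achebe, Greco, Kapoor, Marchetti, Delgado, Saleh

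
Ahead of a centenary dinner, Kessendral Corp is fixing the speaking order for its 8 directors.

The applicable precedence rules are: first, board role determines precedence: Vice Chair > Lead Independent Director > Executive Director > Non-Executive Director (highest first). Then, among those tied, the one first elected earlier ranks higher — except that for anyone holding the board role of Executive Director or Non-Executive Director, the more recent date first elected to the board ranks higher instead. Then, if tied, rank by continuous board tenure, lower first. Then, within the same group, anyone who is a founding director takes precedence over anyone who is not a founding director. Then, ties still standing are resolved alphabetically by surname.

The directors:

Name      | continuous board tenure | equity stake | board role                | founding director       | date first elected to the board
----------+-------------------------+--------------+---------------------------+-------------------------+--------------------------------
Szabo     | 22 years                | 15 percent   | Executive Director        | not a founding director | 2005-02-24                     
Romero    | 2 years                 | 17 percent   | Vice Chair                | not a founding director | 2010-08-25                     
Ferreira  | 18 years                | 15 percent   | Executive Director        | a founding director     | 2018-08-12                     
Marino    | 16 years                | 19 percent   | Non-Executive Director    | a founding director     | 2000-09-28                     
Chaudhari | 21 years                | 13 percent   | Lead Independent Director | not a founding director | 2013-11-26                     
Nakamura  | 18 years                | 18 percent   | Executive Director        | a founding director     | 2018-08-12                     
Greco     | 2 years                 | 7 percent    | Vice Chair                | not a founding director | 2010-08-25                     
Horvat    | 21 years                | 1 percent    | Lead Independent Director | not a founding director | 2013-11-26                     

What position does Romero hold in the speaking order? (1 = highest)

2

By board role: Greco and Romero (Vice Chair); then Chaudhari and Horvat (Lead Independent Director); then Ferreira, Nakamura and Szabo (Executive Director); then Marino (Non-Executive Director).
Greco and Romero both have date first elected to the board 2010-08-25, so the next rule applies.
Greco and Romero both have continuous board tenure 2 years, so the next rule applies.
Greco and Romero are each not a founding director, so the next rule applies.
Among Greco and Romero, alphabetically by surname: Greco before Romero.
Chaudhari and Horvat both have date first elected to the board 2013-11-26, so the next rule applies.
Chaudhari and Horvat both have continuous board tenure 21 years, so the next rule applies.
Chaudhari and Horvat are each not a founding director, so the next rule applies.
Among Chaudhari and Horvat, alphabetically by surname: Chaudhari before Horvat.
Among Ferreira, Nakamura and Szabo, by date first elected to the board (later first) (reversed rule for this group): Ferreira and Nakamura (2018-08-12) before Szabo (2005-02-24).
Ferreira and Nakamura both have continuous board tenure 18 years, so the next rule applies.
Ferreira and Nakamura are each a founding director, so the next rule applies.
Among Ferreira and Nakamura, alphabetically by surname: Ferreira before Nakamura.
Order: Greco, Romero, Chaudhari, Horvat, Ferreira, Nakamura, Szabo, Marino. So position 2.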